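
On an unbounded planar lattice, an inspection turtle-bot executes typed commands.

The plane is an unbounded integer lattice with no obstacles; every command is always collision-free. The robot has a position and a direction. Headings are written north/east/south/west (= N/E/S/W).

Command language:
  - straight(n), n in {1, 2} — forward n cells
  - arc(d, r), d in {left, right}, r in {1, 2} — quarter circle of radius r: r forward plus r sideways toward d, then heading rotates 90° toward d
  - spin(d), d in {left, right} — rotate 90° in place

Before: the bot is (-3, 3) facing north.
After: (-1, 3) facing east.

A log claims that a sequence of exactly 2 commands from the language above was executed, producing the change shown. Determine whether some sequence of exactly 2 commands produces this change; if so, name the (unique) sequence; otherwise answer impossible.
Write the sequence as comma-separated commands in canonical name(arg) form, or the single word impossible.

key: cell and facing (now E) both changed — the 2 commands mix motion and turning
t0: (-3, 3) facing north
step 1 (spin(right)): (-3, 3) facing east
step 2 (straight(2)): (-1, 3) facing east
no other 2-command option fits: unique.

spin(right), straight(2)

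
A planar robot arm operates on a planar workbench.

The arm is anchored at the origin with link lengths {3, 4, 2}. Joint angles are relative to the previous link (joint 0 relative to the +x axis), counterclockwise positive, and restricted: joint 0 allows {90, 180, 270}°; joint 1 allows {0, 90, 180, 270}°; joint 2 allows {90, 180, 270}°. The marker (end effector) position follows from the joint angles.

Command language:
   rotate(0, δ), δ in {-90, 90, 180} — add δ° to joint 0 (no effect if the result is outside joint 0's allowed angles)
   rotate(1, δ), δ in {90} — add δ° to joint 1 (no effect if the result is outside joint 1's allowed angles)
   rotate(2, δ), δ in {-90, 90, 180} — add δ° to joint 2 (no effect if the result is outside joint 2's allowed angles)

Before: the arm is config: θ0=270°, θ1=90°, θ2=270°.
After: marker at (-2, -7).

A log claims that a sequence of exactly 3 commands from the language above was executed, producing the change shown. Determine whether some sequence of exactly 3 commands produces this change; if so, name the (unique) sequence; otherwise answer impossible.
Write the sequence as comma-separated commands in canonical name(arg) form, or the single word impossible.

rotate(1, 90), rotate(1, 90), rotate(1, 90)

begin: config: θ0=270°, θ1=90°, θ2=270°
step 1 (rotate(1, 90)): config: θ0=270°, θ1=180°, θ2=270°
step 2 (rotate(1, 90)): config: θ0=270°, θ1=270°, θ2=270°
step 3 (rotate(1, 90)): config: θ0=270°, θ1=0°, θ2=270°
all 343 alternatives checked — unique.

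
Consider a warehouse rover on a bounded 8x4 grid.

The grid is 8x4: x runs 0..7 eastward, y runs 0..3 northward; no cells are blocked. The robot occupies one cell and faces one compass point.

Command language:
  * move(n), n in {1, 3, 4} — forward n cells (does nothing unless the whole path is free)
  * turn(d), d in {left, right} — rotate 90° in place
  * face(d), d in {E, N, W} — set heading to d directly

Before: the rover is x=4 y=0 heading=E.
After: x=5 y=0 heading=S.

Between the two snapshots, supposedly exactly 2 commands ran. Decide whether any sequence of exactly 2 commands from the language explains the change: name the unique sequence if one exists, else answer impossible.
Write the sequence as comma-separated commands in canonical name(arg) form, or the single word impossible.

move(1), turn(right)

key: position moved to (5,0) AND the heading swung to S — translation plus rotation needed
from: x=4 y=0 heading=E
[1] after move(1): x=5 y=0 heading=E
[2] after turn(right): x=5 y=0 heading=S
no other 2-command option fits: unique.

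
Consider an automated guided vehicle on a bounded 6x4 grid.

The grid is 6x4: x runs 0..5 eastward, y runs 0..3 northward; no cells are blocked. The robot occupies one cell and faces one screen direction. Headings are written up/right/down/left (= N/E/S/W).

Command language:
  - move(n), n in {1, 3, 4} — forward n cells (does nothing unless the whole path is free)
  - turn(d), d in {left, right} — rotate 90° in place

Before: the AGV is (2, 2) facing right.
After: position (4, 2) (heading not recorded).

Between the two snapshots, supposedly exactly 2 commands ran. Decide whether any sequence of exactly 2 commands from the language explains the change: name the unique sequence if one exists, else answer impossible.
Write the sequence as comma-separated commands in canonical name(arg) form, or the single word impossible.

begin: (2, 2) facing right
[1] after move(1): (3, 2) facing right
[2] after move(1): (4, 2) facing right
no other 2-command option fits: unique.

move(1), move(1)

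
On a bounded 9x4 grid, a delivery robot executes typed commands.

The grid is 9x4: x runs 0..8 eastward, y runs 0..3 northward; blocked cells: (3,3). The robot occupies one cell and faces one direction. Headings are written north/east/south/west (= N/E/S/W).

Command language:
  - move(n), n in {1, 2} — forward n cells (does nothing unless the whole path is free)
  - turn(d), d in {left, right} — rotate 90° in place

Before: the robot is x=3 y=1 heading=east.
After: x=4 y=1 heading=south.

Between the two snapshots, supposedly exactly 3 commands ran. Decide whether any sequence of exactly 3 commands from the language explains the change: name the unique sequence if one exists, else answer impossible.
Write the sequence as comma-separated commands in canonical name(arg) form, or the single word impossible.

key: move(2) would leave the grid, so it does nothing
from: x=3 y=1 heading=east
step 1 (move(1)): x=4 y=1 heading=east
step 2 (turn(right)): x=4 y=1 heading=south
step 3 (move(2)): x=4 y=1 heading=south
all 64 alternatives checked — unique.

move(1), turn(right), move(2)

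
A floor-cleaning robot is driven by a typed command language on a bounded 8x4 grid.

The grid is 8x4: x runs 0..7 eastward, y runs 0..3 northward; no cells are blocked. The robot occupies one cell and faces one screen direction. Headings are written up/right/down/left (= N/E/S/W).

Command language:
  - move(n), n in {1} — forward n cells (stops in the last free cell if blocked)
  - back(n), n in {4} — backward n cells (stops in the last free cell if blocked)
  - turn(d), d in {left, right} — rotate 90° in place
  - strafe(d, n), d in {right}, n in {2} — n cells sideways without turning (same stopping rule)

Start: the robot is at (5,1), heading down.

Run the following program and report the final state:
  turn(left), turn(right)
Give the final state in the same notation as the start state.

at (5,1), heading down

t0: at (5,1), heading down
t=1 turn(left) ⇒ at (5,1), heading right
t=2 turn(right) ⇒ at (5,1), heading down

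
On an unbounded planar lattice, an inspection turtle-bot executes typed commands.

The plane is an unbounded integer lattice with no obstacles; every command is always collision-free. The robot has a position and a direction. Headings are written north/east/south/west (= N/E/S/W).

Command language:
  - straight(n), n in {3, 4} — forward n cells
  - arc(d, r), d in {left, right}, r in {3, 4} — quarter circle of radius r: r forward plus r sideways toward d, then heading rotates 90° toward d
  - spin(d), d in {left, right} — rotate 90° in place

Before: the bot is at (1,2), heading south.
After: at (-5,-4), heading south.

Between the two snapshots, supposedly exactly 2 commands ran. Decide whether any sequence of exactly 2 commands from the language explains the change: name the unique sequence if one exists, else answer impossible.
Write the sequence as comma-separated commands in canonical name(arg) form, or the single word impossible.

arc(right, 3), arc(left, 3)

key: still facing S at the end — net rotation zero over 2 steps
start: at (1,2), heading south
1. arc(right, 3) → at (-2,-1), heading west
2. arc(left, 3) → at (-5,-4), heading south
all 64 alternatives checked — unique.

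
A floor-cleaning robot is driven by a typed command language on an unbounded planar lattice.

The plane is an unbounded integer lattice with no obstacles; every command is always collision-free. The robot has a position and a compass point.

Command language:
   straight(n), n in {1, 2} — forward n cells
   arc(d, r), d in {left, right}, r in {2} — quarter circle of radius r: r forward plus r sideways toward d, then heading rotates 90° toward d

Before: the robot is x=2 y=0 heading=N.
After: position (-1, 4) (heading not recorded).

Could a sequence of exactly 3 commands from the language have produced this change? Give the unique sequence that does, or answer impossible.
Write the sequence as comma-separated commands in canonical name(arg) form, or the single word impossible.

key: running straight(1) before straight(2) would end elsewhere — order is forced
initial: x=2 y=0 heading=N
[1] after straight(2): x=2 y=2 heading=N
[2] after arc(left, 2): x=0 y=4 heading=W
[3] after straight(1): x=-1 y=4 heading=W
no other 3-command option fits: unique.

straight(2), arc(left, 2), straight(1)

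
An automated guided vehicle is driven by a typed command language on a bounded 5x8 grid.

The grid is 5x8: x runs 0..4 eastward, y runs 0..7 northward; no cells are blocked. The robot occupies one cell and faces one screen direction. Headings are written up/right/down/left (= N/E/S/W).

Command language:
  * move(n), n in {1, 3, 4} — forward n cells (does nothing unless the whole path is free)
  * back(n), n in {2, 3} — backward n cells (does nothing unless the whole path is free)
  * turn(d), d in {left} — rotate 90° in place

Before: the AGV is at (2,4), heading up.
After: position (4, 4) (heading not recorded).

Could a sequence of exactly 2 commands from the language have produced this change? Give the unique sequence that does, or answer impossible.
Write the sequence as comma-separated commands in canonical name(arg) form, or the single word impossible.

key: running back(2) before turn(left) would end elsewhere — order is forced
begin: at (2,4), heading up
t=1 turn(left) ⇒ at (2,4), heading left
t=2 back(2) ⇒ at (4,4), heading left
uniquely the one of 36 2-step routes that fits.

turn(left), back(2)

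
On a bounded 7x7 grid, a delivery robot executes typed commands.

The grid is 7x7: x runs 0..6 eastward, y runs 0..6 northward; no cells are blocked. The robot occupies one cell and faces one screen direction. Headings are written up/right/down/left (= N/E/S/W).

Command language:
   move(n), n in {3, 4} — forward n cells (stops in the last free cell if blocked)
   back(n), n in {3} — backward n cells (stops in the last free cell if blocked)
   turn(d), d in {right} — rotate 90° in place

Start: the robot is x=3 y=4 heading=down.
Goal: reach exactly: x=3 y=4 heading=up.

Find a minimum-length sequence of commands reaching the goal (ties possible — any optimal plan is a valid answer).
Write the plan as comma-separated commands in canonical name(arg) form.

turn(right), turn(right)

from: x=3 y=4 heading=down
t=1 turn(right) ⇒ x=3 y=4 heading=left
t=2 turn(right) ⇒ x=3 y=4 heading=up
nothing shorter than 2 reaches the goal.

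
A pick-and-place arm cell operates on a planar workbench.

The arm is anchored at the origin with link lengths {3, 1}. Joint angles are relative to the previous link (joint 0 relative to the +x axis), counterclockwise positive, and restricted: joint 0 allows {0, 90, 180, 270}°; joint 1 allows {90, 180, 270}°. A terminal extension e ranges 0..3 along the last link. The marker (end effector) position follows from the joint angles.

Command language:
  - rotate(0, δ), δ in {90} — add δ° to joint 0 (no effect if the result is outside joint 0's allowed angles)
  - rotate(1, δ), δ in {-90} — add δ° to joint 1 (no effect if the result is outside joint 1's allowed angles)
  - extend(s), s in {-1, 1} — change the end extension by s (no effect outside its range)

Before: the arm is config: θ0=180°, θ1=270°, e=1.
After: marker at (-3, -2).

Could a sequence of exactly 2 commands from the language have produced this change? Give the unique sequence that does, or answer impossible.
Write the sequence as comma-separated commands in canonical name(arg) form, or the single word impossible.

rotate(1, -90), rotate(1, -90)

start: config: θ0=180°, θ1=270°, e=1
step 1 (rotate(1, -90)): config: θ0=180°, θ1=180°, e=1
step 2 (rotate(1, -90)): config: θ0=180°, θ1=90°, e=1
all 16 alternatives checked — unique.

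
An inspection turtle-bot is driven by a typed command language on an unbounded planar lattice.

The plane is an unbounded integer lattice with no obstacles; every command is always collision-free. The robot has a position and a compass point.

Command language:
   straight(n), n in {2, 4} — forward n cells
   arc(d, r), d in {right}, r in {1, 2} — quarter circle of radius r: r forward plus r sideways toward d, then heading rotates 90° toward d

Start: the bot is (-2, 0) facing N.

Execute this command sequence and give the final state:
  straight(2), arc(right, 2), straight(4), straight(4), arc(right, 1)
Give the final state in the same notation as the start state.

t0: (-2, 0) facing N
t=1 straight(2) ⇒ (-2, 2) facing N
t=2 arc(right, 2) ⇒ (0, 4) facing E
t=3 straight(4) ⇒ (4, 4) facing E
t=4 straight(4) ⇒ (8, 4) facing E
t=5 arc(right, 1) ⇒ (9, 3) facing S

(9, 3) facing S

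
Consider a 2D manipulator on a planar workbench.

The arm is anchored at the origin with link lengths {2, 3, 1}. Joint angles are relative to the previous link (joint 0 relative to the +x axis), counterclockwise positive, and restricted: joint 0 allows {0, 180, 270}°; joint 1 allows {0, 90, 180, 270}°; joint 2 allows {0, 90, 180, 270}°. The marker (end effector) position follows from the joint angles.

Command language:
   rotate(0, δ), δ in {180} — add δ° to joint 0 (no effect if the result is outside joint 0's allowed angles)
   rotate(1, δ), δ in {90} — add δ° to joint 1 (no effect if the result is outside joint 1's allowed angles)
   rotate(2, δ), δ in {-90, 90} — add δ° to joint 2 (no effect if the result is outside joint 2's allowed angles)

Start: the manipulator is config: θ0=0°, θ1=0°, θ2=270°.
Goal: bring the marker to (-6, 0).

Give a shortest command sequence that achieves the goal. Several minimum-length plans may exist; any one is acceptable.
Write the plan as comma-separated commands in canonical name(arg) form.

t0: config: θ0=0°, θ1=0°, θ2=270°
t=1 rotate(2, 90) ⇒ config: θ0=0°, θ1=0°, θ2=0°
t=2 rotate(0, 180) ⇒ config: θ0=180°, θ1=0°, θ2=0°
no 1-step plan works, so 2 is optimal.

rotate(2, 90), rotate(0, 180)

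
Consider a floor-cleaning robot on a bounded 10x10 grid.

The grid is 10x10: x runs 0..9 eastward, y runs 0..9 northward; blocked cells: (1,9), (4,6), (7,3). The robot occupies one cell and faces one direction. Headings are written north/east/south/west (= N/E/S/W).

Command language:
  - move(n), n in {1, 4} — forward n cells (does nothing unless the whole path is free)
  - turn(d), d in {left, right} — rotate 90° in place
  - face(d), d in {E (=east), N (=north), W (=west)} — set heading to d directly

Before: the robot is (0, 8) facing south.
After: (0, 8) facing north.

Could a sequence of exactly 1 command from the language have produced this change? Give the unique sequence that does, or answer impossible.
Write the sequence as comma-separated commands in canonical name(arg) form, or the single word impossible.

key: (0,8) unchanged — the single command moves nothing
t0: (0, 8) facing south
t=1 face(N) ⇒ (0, 8) facing north
no other 1-command option fits: unique.

face(N)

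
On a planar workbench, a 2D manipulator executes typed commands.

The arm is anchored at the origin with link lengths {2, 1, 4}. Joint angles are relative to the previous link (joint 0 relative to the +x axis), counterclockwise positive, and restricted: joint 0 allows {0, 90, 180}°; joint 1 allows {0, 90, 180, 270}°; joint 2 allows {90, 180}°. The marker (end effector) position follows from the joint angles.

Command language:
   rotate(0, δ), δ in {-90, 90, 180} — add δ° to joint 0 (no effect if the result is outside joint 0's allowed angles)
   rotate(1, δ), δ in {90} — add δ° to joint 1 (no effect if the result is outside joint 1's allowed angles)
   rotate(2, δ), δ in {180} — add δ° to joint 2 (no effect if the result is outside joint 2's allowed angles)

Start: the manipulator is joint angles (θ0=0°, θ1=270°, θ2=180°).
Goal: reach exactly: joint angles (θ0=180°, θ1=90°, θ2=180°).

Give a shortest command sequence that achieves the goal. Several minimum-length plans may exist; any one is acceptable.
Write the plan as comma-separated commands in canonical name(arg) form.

rotate(1, 90), rotate(1, 90), rotate(0, 180)

from: joint angles (θ0=0°, θ1=270°, θ2=180°)
step 1 (rotate(1, 90)): joint angles (θ0=0°, θ1=0°, θ2=180°)
step 2 (rotate(1, 90)): joint angles (θ0=0°, θ1=90°, θ2=180°)
step 3 (rotate(0, 180)): joint angles (θ0=180°, θ1=90°, θ2=180°)
nothing shorter than 3 reaches the goal.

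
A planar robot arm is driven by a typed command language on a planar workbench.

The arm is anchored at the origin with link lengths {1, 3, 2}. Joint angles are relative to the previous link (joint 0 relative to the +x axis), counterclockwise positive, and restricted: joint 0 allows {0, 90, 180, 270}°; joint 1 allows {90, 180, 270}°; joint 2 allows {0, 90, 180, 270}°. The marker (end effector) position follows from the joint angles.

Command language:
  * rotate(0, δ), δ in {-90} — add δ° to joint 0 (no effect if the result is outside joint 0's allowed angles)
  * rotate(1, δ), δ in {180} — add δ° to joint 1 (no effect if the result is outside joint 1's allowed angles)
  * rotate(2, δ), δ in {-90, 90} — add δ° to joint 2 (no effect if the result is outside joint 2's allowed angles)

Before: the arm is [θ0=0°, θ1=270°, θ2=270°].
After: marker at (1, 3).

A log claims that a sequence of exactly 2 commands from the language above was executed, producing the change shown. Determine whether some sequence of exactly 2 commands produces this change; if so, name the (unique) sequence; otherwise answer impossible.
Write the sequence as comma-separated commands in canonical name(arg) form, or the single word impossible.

start: [θ0=0°, θ1=270°, θ2=270°]
step 1 (rotate(0, -90)): [θ0=270°, θ1=270°, θ2=270°]
step 2 (rotate(0, -90)): [θ0=180°, θ1=270°, θ2=270°]
no other 2-command option fits: unique.

rotate(0, -90), rotate(0, -90)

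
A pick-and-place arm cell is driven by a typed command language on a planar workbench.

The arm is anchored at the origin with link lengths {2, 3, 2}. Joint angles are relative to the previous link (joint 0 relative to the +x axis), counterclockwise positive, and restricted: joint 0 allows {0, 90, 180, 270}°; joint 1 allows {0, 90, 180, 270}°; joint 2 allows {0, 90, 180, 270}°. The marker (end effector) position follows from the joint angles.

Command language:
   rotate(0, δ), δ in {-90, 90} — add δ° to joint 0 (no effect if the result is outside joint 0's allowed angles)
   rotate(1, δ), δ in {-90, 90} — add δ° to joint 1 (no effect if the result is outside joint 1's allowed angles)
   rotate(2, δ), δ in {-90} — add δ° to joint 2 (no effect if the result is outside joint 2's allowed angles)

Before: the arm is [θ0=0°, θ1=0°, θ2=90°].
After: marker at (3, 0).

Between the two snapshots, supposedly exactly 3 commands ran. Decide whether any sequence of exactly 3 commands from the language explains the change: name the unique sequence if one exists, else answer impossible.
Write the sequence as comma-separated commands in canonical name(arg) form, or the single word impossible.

initial: [θ0=0°, θ1=0°, θ2=90°]
1. rotate(2, -90) → [θ0=0°, θ1=0°, θ2=0°]
2. rotate(2, -90) → [θ0=0°, θ1=0°, θ2=270°]
3. rotate(2, -90) → [θ0=0°, θ1=0°, θ2=180°]
uniquely the one of 125 3-step routes that fits.

rotate(2, -90), rotate(2, -90), rotate(2, -90)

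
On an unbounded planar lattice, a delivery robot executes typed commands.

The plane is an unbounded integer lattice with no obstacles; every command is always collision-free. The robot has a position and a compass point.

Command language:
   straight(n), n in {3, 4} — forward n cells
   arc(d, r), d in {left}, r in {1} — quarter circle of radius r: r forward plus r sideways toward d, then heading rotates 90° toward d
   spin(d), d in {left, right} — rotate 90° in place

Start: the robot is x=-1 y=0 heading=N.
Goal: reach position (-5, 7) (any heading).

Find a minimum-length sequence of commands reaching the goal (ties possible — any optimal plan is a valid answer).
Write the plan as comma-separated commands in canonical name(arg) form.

start: x=-1 y=0 heading=N
[1] after straight(3): x=-1 y=3 heading=N
[2] after straight(3): x=-1 y=6 heading=N
[3] after arc(left, 1): x=-2 y=7 heading=W
[4] after straight(3): x=-5 y=7 heading=W
minimal: 4 command(s), checked below 4.

straight(3), straight(3), arc(left, 1), straight(3)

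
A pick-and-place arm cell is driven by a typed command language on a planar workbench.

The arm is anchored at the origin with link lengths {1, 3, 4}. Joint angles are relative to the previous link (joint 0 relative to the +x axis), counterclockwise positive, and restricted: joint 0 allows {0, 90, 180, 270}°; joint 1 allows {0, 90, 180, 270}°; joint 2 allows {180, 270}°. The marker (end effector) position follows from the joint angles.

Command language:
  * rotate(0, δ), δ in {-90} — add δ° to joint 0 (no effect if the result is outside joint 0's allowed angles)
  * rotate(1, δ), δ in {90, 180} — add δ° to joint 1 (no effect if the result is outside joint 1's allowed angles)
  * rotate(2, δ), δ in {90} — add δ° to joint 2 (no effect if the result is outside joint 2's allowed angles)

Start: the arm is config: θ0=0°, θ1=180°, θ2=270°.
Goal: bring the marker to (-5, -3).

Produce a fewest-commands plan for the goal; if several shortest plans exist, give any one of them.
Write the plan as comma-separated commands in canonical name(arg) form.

rotate(0, -90), rotate(0, -90), rotate(1, 180), rotate(1, 90)

begin: config: θ0=0°, θ1=180°, θ2=270°
[1] after rotate(0, -90): config: θ0=270°, θ1=180°, θ2=270°
[2] after rotate(0, -90): config: θ0=180°, θ1=180°, θ2=270°
[3] after rotate(1, 180): config: θ0=180°, θ1=0°, θ2=270°
[4] after rotate(1, 90): config: θ0=180°, θ1=90°, θ2=270°
shorter routes all fall short; 4 is best.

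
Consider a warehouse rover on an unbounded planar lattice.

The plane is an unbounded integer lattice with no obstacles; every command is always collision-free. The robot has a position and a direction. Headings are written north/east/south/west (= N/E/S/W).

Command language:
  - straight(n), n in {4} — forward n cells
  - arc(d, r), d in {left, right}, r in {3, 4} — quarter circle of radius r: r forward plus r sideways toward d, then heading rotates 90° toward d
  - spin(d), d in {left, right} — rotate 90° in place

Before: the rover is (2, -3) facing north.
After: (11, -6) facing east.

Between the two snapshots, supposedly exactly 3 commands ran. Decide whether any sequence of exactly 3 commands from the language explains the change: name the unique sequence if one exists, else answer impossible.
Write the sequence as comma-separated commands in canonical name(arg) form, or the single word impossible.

arc(right, 3), arc(right, 3), arc(left, 3)

key: order matters: swapping arc(right, 3) and arc(left, 3) lands elsewhere
begin: (2, -3) facing north
step 1 (arc(right, 3)): (5, 0) facing east
step 2 (arc(right, 3)): (8, -3) facing south
step 3 (arc(left, 3)): (11, -6) facing east
all 343 alternatives checked — unique.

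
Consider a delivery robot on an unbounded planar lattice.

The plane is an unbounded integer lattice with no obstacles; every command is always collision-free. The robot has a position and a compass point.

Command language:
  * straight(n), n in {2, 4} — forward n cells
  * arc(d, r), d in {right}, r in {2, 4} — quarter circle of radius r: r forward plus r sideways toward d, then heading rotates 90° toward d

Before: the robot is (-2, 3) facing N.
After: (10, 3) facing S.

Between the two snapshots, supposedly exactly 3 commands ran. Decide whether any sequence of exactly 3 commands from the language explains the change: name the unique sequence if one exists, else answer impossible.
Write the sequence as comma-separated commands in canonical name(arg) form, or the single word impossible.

arc(right, 4), straight(4), arc(right, 4)

key: position moved to (10,3) AND the heading swung to S — translation plus rotation needed
t0: (-2, 3) facing N
[1] after arc(right, 4): (2, 7) facing E
[2] after straight(4): (6, 7) facing E
[3] after arc(right, 4): (10, 3) facing S
all 64 alternatives checked — unique.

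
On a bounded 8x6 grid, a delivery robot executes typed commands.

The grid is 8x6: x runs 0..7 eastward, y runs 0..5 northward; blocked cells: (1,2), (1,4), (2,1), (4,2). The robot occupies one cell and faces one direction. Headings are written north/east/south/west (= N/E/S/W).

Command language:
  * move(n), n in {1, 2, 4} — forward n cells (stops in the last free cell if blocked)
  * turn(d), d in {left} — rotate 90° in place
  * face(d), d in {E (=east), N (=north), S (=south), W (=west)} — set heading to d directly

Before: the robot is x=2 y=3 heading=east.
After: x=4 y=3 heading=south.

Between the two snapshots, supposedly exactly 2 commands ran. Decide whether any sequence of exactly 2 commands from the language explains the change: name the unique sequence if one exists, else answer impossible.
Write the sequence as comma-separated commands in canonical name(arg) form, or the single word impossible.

key: running face(S) before move(2) would end elsewhere — order is forced
from: x=2 y=3 heading=east
step 1 (move(2)): x=4 y=3 heading=east
step 2 (face(S)): x=4 y=3 heading=south
all 64 alternatives checked — unique.

move(2), face(S)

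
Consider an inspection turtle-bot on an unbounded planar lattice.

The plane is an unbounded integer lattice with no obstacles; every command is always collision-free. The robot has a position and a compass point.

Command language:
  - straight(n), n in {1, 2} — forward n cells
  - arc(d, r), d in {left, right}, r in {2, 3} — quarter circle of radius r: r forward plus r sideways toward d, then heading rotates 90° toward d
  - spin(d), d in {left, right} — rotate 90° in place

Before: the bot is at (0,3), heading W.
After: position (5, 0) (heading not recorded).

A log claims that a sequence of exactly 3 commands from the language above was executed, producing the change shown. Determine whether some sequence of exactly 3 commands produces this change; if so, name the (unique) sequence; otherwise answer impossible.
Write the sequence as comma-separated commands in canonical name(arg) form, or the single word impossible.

key: order matters: swapping spin(left) and straight(2) lands elsewhere
begin: at (0,3), heading W
1. spin(left) → at (0,3), heading S
2. arc(left, 3) → at (3,0), heading E
3. straight(2) → at (5,0), heading E
no rival 3-sequence matches.

spin(left), arc(left, 3), straight(2)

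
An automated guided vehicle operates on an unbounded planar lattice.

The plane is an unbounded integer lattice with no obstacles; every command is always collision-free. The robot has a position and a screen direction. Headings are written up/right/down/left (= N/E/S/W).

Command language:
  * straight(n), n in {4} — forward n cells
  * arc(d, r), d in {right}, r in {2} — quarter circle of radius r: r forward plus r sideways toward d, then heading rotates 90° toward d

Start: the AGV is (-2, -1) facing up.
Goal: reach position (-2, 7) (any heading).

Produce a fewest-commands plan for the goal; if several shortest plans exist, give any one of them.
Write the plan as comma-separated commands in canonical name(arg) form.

straight(4), straight(4)

from: (-2, -1) facing up
step 1 (straight(4)): (-2, 3) facing up
step 2 (straight(4)): (-2, 7) facing up
minimal: 2 command(s), checked below 2.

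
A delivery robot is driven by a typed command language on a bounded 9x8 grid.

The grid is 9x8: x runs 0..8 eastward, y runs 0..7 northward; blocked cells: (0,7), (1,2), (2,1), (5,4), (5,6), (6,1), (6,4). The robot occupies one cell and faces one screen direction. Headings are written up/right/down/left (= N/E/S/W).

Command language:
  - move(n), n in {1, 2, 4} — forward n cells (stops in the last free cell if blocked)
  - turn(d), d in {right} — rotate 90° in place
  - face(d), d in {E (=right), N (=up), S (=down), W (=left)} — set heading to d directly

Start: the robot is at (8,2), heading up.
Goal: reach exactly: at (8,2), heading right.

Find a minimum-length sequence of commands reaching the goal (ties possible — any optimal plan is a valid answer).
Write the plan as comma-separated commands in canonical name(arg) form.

face(E)

t0: at (8,2), heading up
t=1 face(E) ⇒ at (8,2), heading right
nothing shorter than 1 reaches the goal.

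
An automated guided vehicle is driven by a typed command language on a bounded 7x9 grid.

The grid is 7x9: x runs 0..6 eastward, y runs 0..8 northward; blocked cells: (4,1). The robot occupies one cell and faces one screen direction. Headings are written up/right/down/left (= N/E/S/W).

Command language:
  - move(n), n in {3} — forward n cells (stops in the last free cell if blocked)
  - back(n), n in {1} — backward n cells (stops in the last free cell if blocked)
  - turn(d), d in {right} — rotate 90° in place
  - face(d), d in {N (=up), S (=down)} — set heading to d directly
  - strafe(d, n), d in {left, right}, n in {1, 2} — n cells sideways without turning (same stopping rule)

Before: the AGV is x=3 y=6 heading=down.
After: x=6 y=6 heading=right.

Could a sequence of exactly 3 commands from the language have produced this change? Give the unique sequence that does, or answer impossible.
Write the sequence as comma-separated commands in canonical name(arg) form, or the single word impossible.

key: position moved to (6,6) AND the heading swung to E — translation plus rotation needed
start: x=3 y=6 heading=down
[1] after face(N): x=3 y=6 heading=up
[2] after turn(right): x=3 y=6 heading=right
[3] after move(3): x=6 y=6 heading=right
no rival 3-sequence matches.

face(N), turn(right), move(3)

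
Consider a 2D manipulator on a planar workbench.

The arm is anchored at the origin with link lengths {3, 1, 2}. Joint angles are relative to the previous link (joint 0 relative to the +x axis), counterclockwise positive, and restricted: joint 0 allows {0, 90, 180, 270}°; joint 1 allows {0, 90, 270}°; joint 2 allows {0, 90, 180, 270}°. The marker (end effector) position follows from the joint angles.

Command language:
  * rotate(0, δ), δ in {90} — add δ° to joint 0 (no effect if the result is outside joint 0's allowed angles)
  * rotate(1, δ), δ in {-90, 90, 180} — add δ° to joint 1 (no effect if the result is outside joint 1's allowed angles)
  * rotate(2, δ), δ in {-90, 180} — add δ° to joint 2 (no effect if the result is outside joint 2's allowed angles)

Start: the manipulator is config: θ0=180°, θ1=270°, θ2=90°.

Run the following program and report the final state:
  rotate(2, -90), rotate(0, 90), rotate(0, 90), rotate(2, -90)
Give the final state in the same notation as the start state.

begin: config: θ0=180°, θ1=270°, θ2=90°
[1] after rotate(2, -90): config: θ0=180°, θ1=270°, θ2=0°
[2] after rotate(0, 90): config: θ0=270°, θ1=270°, θ2=0°
[3] after rotate(0, 90): config: θ0=0°, θ1=270°, θ2=0°
[4] after rotate(2, -90): config: θ0=0°, θ1=270°, θ2=270°

config: θ0=0°, θ1=270°, θ2=270°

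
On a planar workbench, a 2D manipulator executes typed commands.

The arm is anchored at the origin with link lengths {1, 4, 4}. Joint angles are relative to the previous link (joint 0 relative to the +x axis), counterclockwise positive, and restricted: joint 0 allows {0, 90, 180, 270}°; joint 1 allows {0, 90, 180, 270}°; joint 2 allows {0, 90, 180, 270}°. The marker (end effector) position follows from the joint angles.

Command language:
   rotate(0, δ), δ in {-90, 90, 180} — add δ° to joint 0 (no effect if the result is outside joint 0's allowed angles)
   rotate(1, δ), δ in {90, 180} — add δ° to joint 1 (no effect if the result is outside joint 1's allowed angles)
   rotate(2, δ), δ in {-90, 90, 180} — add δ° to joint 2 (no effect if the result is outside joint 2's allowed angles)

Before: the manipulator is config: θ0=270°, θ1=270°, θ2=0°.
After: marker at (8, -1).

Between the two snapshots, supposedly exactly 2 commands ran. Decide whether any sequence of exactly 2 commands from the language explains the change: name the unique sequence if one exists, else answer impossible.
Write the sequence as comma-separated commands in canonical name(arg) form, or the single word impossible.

rotate(1, 90), rotate(1, 90)

start: config: θ0=270°, θ1=270°, θ2=0°
t=1 rotate(1, 90) ⇒ config: θ0=270°, θ1=0°, θ2=0°
t=2 rotate(1, 90) ⇒ config: θ0=270°, θ1=90°, θ2=0°
no other 2-command option fits: unique.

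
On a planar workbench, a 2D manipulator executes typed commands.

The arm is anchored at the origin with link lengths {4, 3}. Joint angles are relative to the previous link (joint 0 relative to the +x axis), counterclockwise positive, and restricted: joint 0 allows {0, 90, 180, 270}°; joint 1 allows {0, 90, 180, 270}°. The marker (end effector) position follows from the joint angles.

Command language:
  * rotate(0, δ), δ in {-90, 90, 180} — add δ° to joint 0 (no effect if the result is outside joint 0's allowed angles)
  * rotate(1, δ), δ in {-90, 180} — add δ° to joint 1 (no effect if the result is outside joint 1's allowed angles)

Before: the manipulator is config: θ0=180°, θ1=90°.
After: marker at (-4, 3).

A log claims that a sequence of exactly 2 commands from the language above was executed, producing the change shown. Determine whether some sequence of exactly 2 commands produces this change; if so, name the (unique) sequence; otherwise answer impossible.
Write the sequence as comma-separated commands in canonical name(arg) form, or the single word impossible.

rotate(1, -90), rotate(1, -90)

from: config: θ0=180°, θ1=90°
1. rotate(1, -90) → config: θ0=180°, θ1=0°
2. rotate(1, -90) → config: θ0=180°, θ1=270°
all 25 alternatives checked — unique.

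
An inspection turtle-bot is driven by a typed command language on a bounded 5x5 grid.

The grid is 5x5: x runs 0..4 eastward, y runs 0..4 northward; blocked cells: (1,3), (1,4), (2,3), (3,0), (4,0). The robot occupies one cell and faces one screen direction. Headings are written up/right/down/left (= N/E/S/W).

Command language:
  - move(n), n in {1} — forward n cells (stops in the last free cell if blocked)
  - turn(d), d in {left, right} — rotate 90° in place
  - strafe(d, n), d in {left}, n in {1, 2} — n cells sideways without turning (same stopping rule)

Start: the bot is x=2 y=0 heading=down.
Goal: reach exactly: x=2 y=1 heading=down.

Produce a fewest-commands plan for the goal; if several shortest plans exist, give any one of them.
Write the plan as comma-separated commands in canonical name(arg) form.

begin: x=2 y=0 heading=down
step 1 (turn(left)): x=2 y=0 heading=right
step 2 (strafe(left, 1)): x=2 y=1 heading=right
step 3 (turn(right)): x=2 y=1 heading=down
nothing shorter than 3 reaches the goal.

turn(left), strafe(left, 1), turn(right)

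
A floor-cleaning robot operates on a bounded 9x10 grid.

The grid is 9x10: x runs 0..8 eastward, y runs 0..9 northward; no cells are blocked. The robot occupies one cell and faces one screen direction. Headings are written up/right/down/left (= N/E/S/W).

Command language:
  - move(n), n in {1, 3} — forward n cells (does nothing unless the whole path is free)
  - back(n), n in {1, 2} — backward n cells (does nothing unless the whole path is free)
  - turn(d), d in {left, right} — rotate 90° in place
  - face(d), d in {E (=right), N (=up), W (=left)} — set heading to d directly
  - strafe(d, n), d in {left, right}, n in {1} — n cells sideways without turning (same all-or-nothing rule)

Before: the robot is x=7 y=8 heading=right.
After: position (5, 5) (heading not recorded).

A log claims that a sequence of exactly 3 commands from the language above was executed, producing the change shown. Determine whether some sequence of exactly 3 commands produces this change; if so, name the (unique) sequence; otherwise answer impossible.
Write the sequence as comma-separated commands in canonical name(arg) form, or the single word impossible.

key: order matters: swapping back(2) and move(3) lands elsewhere
begin: x=7 y=8 heading=right
t=1 back(2) ⇒ x=5 y=8 heading=right
t=2 turn(right) ⇒ x=5 y=8 heading=down
t=3 move(3) ⇒ x=5 y=5 heading=down
uniquely the one of 1331 3-step routes that fits.

back(2), turn(right), move(3)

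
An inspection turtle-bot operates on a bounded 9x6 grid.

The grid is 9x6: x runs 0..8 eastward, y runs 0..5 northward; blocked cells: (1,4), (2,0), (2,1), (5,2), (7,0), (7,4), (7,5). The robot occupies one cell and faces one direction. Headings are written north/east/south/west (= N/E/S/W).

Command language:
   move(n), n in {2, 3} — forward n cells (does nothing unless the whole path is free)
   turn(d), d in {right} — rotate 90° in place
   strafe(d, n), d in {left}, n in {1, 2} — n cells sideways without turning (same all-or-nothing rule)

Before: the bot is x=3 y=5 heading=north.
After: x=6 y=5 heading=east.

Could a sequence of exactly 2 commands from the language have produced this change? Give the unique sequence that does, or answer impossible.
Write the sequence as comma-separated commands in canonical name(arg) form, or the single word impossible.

key: running move(3) before turn(right) would end elsewhere — order is forced
initial: x=3 y=5 heading=north
step 1 (turn(right)): x=3 y=5 heading=east
step 2 (move(3)): x=6 y=5 heading=east
no rival 2-sequence matches.

turn(right), move(3)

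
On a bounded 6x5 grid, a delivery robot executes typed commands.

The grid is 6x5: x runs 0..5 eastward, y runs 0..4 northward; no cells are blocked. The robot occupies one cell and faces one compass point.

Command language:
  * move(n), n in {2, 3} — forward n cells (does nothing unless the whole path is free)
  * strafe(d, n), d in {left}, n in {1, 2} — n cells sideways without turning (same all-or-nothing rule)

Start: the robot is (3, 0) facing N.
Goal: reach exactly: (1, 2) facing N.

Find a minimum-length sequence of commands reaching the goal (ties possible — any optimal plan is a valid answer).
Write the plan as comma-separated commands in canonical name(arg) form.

begin: (3, 0) facing N
step 1 (strafe(left, 2)): (1, 0) facing N
step 2 (move(2)): (1, 2) facing N
nothing shorter than 2 reaches the goal.

strafe(left, 2), move(2)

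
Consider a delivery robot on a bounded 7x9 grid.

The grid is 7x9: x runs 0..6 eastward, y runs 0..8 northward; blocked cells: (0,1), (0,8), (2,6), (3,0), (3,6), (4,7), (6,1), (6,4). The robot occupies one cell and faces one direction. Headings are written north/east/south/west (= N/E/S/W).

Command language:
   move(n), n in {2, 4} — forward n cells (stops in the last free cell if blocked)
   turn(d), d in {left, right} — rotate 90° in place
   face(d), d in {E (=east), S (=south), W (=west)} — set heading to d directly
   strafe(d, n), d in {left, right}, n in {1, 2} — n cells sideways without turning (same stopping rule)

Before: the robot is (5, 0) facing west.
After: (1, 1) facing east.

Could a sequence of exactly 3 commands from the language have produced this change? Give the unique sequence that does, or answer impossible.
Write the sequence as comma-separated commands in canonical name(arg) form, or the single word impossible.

key: cell and facing (now E) both changed — the 3 commands mix motion and turning
t0: (5, 0) facing west
t=1 strafe(right, 1) ⇒ (5, 1) facing west
t=2 move(4) ⇒ (1, 1) facing west
t=3 face(E) ⇒ (1, 1) facing east
no other 3-command option fits: unique.

strafe(right, 1), move(4), face(E)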